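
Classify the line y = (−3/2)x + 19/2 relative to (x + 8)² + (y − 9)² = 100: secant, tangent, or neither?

Substituting the line into the circle gives 13x² + 58x − 143 = 0.
Discriminant = (58)² − 4·13·(−143) = 10800 > 0.
Two real roots: the line is a secant.

secant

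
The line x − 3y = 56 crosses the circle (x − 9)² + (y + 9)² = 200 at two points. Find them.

(−1, −19) and (23, −11)

Substitute y = (−56 + x)/3:
10x² − 220x − 230 = 0  ⟹  x² − 22x − 23 = 0
x = 23 or x = −1, giving (23, −11) and (−1, −19).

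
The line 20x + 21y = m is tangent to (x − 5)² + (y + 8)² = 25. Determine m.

The line touches the circle iff its distance from (5, −8) is 5:
|20·5 + 21·(−8) − m| / √841 = 5
|m − (−68)| = 5·29, so m = 77 or m = −213.

m = −213 or m = 77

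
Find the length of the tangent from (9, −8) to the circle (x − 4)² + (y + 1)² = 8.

With centre O = (4, −1), |OP|² = 74 and r² = 8.
The tangent meets the radius at right angles, so tangent² = |PO|² − r² = 74 − 8 = 66.

√66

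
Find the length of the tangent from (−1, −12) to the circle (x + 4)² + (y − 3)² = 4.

√230

With centre O = (−4, 3), |OP|² = 234 and r² = 4.
By the tangent–radius right angle, tangent length = √(|PO|² − r²) = √230.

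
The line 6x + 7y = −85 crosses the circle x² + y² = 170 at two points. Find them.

(−13, −1) and (1, −13)

Express y = (−85 − 6x)/7 and substitute into the circle:
85x² + 1020x − 1105 = 0  ⟹  x² + 12x − 13 = 0
x = 1 or x = −13, giving (1, −13) and (−13, −1).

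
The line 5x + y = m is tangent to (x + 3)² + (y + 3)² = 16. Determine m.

The line touches the circle iff its distance from (−3, −3) is 4:
|5·(−3) + 1·(−3) − m| / √26 = 4
|m − (−18)| = 4√26.

m = −18 ± 4√26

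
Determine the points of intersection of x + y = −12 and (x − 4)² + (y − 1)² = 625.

(−20, 8) and (11, −23)

Express y = −x − 12 and substitute into the circle:
2x² + 18x − 440 = 0  ⟹  x² + 9x − 220 = 0
x = 11 or x = −20, giving (11, −23) and (−20, 8).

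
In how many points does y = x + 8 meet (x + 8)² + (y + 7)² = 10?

0

Substituting the line into the circle gives 2x² + 46x + 279 = 0.
Δ = 2116 − 2232 = −116.
No real roots: the line does not meet the circle.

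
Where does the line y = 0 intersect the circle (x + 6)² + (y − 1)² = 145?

(−18, 0) and (6, 0)

Substitute y = 0:
x² + 12x − 108 = 0
x = 6 or x = −18, giving (6, 0) and (−18, 0).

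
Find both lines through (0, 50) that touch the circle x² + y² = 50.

A line y − (50) = m(x − (0)) is tangent when its distance from (0, 0) is 5√2:
[m·(0) − (−50)]² = 50(m² + 1)
m² − 49 = 0, so m = 7 or m = −7.
With m = 7: 7x − y = −50. With m = −7: 7x + y = 50.

7x − y = −50 and 7x + y = 50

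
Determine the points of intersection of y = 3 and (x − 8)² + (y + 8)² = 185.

(0, 3) and (16, 3)

From the line, y = 3. Substituting:
x² − 16x = 0
x = 16 or x = 0, giving (16, 3) and (0, 3).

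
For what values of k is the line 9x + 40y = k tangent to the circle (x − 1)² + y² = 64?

For a tangent, require d(centre, line) = r = 8.
|9·1 + 40·0 − k| / √1681 = 8
|k − (9)| = 8·41, so k = 337 or k = −319.

k = −319 or k = 337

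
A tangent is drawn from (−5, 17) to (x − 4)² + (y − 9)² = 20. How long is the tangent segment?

5√5

The centre is (4, 9) and r = 2√5. The square of the distance from P to the centre is 81 + 64 = 145.
Power of the point: PT² = |PO|² − r² = 125, so PT = 5√5.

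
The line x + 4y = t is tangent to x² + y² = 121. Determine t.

t = ±11√17

For a tangent, require d(centre, line) = r = 11.
|1·0 + 4·0 − t| / √17 = 11
|t| = 11√17.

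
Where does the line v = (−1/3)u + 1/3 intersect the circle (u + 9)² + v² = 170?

Substitute v = (1 − u)/3:
10u² + 160u − 800 = 0  ⟹  u² + 16u − 80 = 0
u = 4 or u = −20, giving (4, −1) and (−20, 7).

(−20, 7) and (4, −1)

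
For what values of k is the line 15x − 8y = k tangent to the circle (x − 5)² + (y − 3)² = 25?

For a tangent, require d(centre, line) = r = 5.
|15·5 − 8·3 − k| / √289 = 5
|k − (51)| = 5·17, so k = 136 or k = −34.

k = −34 or k = 136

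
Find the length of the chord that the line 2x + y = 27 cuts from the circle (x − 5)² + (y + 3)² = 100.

4√5

Substitute y = −2x + 27:
5x² − 130x + 825 = 0  ⟹  x² − 26x + 165 = 0
x = 15 or x = 11, giving (15, −3) and (11, 5).
Chord length = distance between (15, −3) and (11, 5) = √80 = 4√5.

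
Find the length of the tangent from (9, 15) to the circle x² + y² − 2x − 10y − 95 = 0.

Centre (1, 5), r² = 121. |PO|² = (8)² + (10)² = 164.
The tangent meets the radius at right angles, so tangent² = |PO|² − r² = 164 − 121 = 43.

√43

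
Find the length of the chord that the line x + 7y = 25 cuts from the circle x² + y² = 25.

Centre (0, 0), r² = 25. Perpendicular distance d from centre to line = |−25| / √50 = 25/√50.
Chord = 2√(r² − d²) = 2·√(25/2) = 5√2.

5√2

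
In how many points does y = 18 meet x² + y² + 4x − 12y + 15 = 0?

Substituting the line into the circle gives x² + 4x + 123 = 0.
Discriminant = (4)² − 4·1·(123) = −476 < 0.
No real roots: the line does not meet the circle.

0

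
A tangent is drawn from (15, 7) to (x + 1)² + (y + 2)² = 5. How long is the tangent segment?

2√83

Centre (−1, −2), r² = 5. |PO|² = (16)² + (9)² = 337.
The tangent meets the radius at right angles, so tangent² = |PO|² − r² = 337 − 5 = 332.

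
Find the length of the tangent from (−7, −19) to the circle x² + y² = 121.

17

With centre O = (0, 0), |OP|² = 410 and r² = 121.
By the tangent–radius right angle, tangent length = √(|PO|² − r²) = √289 = 17.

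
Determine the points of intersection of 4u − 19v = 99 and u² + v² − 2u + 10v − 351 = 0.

(−18, −9) and (20, −1)

Substitute v = (−99 + 4u)/19:
377u² − 754u − 135720 = 0  ⟹  u² − 2u − 360 = 0
u = 20 or u = −18, giving (20, −1) and (−18, −9).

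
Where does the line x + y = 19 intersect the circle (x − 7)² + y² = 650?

Substitute y = −x + 19:
2x² − 52x − 240 = 0  ⟹  x² − 26x − 120 = 0
x = 30 or x = −4, giving (30, −11) and (−4, 23).

(−4, 23) and (30, −11)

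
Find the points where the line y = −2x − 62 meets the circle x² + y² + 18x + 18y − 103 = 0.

(−25, −12) and (−21, −20)

Express y = −2x − 62 and substitute into the circle:
5x² + 230x + 2625 = 0  ⟹  x² + 46x + 525 = 0
x = −21 or x = −25, giving (−21, −20) and (−25, −12).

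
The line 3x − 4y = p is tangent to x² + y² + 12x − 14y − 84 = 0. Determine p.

p = −111 or p = 19

Tangency holds when the distance from the centre (−6, 7) to the line equals the radius 13:
|3·(−6) − 4·7 − p| / √25 = 13
|p − (−46)| = 13·5, so p = 19 or p = −111.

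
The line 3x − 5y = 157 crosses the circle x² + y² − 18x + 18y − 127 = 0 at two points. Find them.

Substitute y = (−157 + 3x)/5:
34x² − 1122x + 7344 = 0  ⟹  x² − 33x + 216 = 0
x = 24 or x = 9, giving (24, −17) and (9, −26).

(9, −26) and (24, −17)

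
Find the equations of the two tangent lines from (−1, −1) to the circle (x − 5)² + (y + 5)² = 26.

x − 5y = 4 and 5x + y = −6

A line y − (−1) = m(x − (−1)) is tangent when its distance from (5, −5) is √26:
[m·(6) − (−4)]² = 26(m² + 1)
5m² + 24m − 5 = 0, so m = 1/5 or m = −5.
With m = 1/5: x − 5y = 4. With m = −5: 5x + y = −6.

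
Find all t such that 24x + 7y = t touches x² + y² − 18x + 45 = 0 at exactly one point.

The line touches the circle iff its distance from (9, 0) is 6:
|24·9 + 7·0 − t| / √625 = 6
|t − (216)| = 6·25, so t = 366 or t = 66.

t = 66 or t = 366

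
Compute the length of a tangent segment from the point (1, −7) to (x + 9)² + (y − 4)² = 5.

With centre O = (−9, 4), |OP|² = 221 and r² = 5.
By the tangent–radius right angle, tangent length = √(|PO|² − r²) = √216 = 6√6.

6√6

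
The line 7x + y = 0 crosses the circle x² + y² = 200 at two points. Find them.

From the line, y = −7x. Substituting:
50x² − 200 = 0  ⟹  x² − 4 = 0
x = 2 or x = −2, giving (2, −14) and (−2, 14).

(−2, 14) and (2, −14)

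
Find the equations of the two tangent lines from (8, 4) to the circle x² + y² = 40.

x + 3y = 20 and 3x − y = 20

A line y − (4) = m(x − (8)) is tangent when its distance from (0, 0) is 2√10:
(−8m − (−4))² = 40(m² + 1)
3m² − 8m − 3 = 0, so m = −1/3 or m = 3.
With m = −1/3: x + 3y = 20. With m = 3: 3x − y = 20.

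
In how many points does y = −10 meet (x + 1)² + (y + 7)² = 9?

1

Substituting the line into the circle gives x² + 2x + 1 = 0.
Δ = 4 − 4 = 0.
A repeated root: the line is tangent.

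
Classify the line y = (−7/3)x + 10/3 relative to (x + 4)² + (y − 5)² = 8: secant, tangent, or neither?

neither

Centre (−4, 5), r² = 8. Distance² from centre to line = (−23)²/58 = 529/58.
Since d² > r², the line lies outside the circle.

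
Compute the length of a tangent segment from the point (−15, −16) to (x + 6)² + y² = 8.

With centre O = (−6, 0), |OP|² = 337 and r² = 8.
The tangent meets the radius at right angles, so tangent² = |PO|² − r² = 337 − 8 = 329.

√329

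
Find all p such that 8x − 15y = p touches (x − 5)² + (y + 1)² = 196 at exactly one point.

p = −183 or p = 293

For a tangent, require d(centre, line) = r = 14.
|8·5 − 15·(−1) − p| / √289 = 14
|p − (55)| = 14·17, so p = 293 or p = −183.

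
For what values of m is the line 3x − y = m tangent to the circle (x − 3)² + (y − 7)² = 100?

The line touches the circle iff its distance from (3, 7) is 10:
|3·3 − 1·7 − m| / √10 = 10
|m − (2)| = 10√10.

m = 2 ± 10√10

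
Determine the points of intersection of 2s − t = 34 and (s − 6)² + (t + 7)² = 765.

Express t = 2s − 34 and substitute into the circle:
5s² − 120s = 0  ⟹  s² − 24s = 0
s = 24 or s = 0, giving (24, 14) and (0, −34).

(0, −34) and (24, 14)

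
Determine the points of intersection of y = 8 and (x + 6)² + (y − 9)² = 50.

Substitute y = 8:
x² + 12x − 13 = 0
x = 1 or x = −13, giving (1, 8) and (−13, 8).

(−13, 8) and (1, 8)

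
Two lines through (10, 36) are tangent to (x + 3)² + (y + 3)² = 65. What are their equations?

Write the tangent as mx − y + (36 − m·(10)) = 0 and set its distance from the centre to √65:
(−13m − (−39))² = 65(m² + 1)
4m² − 39m + 56 = 0, so m = 7/4 or m = 8.
Through (10, 36) these give 7x − 4y = −74 and 8x − y = 44.

7x − 4y = −74 and 8x − y = 44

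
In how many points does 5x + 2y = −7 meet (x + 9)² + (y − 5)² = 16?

0

Substituting the line into the circle gives 29x² + 242x + 549 = 0.
Discriminant = (242)² − 4·29·(549) = −5120 < 0.
No real roots: the line does not meet the circle.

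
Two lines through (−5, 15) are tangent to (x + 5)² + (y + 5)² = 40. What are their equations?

Write the tangent as mx − y + (15 − m·(−5)) = 0 and set its distance from the centre to 2√10:
[m·(0) − (−20)]² = 40(m² + 1)
m² − 9 = 0, so m = −3 or m = 3.
With m = −3: 3x + y = 0. With m = 3: 3x − y = −30.

3x + y = 0 and 3x − y = −30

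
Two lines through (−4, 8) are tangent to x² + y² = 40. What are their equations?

Write the tangent as mx − y + (8 − m·(−4)) = 0 and set its distance from the centre to 2√10:
[m·(4) − (−8)]² = 40(m² + 1)
3m² − 8m − 3 = 0, so m = 3 or m = −1/3.
With m = 3: 3x − y = −20. With m = −1/3: x + 3y = 20.

3x − y = −20 and x + 3y = 20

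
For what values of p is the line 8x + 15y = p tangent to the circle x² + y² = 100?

Tangency holds when the distance from the centre (0, 0) to the line equals the radius 10:
|8·0 + 15·0 − p| / √289 = 10
|p| = 10·17, so p = 170 or p = −170.

p = −170 or p = 170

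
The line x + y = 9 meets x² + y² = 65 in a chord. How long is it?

The distance from (0, 0) to the line is 9/√2, and r² = 65.
Chord = 2√(r² − d²) = 2·√(49/2) = 7√2.

7√2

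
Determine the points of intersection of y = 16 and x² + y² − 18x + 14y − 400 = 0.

(8, 16) and (10, 16)

Express y = 16 and substitute into the circle:
x² − 18x + 80 = 0
x = 10 or x = 8, giving (10, 16) and (8, 16).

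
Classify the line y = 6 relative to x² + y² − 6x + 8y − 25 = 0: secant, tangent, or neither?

neither

d² = (0·3 + 1·(−4) − (6))² = 100; r² = 50.
Since d² > r², the line lies outside the circle.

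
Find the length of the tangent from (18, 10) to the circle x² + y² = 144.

2√70

The centre is (0, 0) and r = 12. The square of the distance from P to the centre is 324 + 100 = 424.
Power of the point: PT² = |PO|² − r² = 280, so PT = 2√70.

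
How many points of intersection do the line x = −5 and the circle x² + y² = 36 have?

2

Substituting the line into the circle gives y² − 11 = 0.
Discriminant = (0)² − 4·1·(−11) = 44 > 0.
Two real roots: the line is a secant.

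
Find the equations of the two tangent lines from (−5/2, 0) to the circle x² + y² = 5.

2x − y = −5 and 2x + y = −5

A line y − (0) = m(x − (−5/2)) is tangent when its distance from (0, 0) is √5:
[m·(5/2) − (0)]² = 5(m² + 1)
m² − 4 = 0, so m = 2 or m = −2.
Through (−5/2, 0) these give 2x − y = −5 and 2x + y = −5.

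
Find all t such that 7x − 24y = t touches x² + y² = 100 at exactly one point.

t = −250 or t = 250

Tangency holds when the distance from the centre (0, 0) to the line equals the radius 10:
|7·0 − 24·0 − t| / √625 = 10
|t| = 10·25, so t = 250 or t = −250.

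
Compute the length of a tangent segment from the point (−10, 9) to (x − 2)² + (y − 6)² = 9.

12

With centre O = (2, 6), |OP|² = 153 and r² = 9.
By the tangent–radius right angle, tangent length = √(|PO|² − r²) = √144 = 12.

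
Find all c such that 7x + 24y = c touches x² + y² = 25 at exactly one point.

Tangency holds when the distance from the centre (0, 0) to the line equals the radius 5:
|7·0 + 24·0 − c| / √625 = 5
|c| = 5·25, so c = 125 or c = −125.

c = −125 or c = 125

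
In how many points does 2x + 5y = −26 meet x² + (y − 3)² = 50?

Substituting the line into the circle gives 29x² + 164x + 431 = 0.
Δ = 26896 − 49996 = −23100.
No real roots: the line does not meet the circle.

0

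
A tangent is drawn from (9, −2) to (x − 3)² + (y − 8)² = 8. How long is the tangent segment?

Centre (3, 8), r² = 8. |PO|² = (6)² + (−10)² = 136.
Power of the point: PT² = |PO|² − r² = 128, so PT = 8√2.

8√2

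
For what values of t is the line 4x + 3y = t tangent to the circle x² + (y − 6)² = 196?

Tangency holds when the distance from the centre (0, 6) to the line equals the radius 14:
|4·0 + 3·6 − t| / √25 = 14
|t − (18)| = 14·5, so t = 88 or t = −52.

t = −52 or t = 88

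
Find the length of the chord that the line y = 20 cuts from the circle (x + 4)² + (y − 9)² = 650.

Centre (−4, 9), r² = 650. Perpendicular distance d from centre to line = |−11| / √1 = 11.
Chord = 2√(r² − d²) = 2·√(529) = 46.

46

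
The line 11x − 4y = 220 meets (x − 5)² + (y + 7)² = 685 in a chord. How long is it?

4√137

The distance from (5, −7) to the line is 137/√137, and r² = 685.
Half the chord is √(r² − d²) = √(548), so the full chord is 4√137.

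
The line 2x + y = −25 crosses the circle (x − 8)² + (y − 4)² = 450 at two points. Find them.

(−13, 1) and (−7, −11)

From the line, y = −2x − 25. Substituting:
5x² + 100x + 455 = 0  ⟹  x² + 20x + 91 = 0
x = −7 or x = −13, giving (−7, −11) and (−13, 1).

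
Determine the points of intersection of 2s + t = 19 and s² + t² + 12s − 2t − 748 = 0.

(−5, 29) and (17, −15)

From the line, t = −2s + 19. Substituting:
5s² − 60s − 425 = 0  ⟹  s² − 12s − 85 = 0
s = 17 or s = −5, giving (17, −15) and (−5, 29).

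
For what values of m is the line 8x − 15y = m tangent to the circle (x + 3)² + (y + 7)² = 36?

The line touches the circle iff its distance from (−3, −7) is 6:
|8·(−3) − 15·(−7) − m| / √289 = 6
|m − (81)| = 6·17, so m = 183 or m = −21.

m = −21 or m = 183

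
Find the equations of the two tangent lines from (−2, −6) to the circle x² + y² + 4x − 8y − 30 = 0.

x − y = 4 and x + y = −8

Write the tangent as mx − y + (−6 − m·(−2)) = 0 and set its distance from the centre to 5√2:
[m·(0) − (10)]² = 50(m² + 1)
m² − 1 = 0, so m = 1 or m = −1.
With m = 1: x − y = 4. With m = −1: x + y = −8.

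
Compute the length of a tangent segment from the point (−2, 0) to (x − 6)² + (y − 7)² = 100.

The centre is (6, 7) and r = 10. The square of the distance from P to the centre is 64 + 49 = 113.
By the tangent–radius right angle, tangent length = √(|PO|² − r²) = √13.

√13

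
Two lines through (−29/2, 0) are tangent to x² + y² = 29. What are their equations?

Let a tangent through (−29/2, 0) have slope m. Its distance from (0, 0) must equal √29:
(29/2m − (0))² = 29(m² + 1)
25m² − 4 = 0, so m = 2/5 or m = −2/5.
Through (−29/2, 0) these give 2x − 5y = −29 and 2x + 5y = −29.

2x − 5y = −29 and 2x + 5y = −29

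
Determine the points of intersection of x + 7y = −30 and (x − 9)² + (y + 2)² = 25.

(5, −5) and (12, −6)

From the line, y = (−30 − x)/7. Substituting:
50x² − 850x + 3000 = 0  ⟹  x² − 17x + 60 = 0
x = 12 or x = 5, giving (12, −6) and (5, −5).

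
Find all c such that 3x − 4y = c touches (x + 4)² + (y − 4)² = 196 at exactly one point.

The line touches the circle iff its distance from (−4, 4) is 14:
|3·(−4) − 4·4 − c| / √25 = 14
|c − (−28)| = 14·5, so c = 42 or c = −98.

c = −98 or c = 42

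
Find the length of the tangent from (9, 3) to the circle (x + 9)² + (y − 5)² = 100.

2√57

With centre O = (−9, 5), |OP|² = 328 and r² = 100.
Power of the point: PT² = |PO|² − r² = 228, so PT = 2√57.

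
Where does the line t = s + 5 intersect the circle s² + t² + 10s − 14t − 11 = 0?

(−7, −2) and (4, 9)

From the line, t = s + 5. Substituting:
2s² + 6s − 56 = 0  ⟹  s² + 3s − 28 = 0
s = 4 or s = −7, giving (4, 9) and (−7, −2).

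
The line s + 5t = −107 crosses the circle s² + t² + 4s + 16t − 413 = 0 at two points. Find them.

From the line, t = (−107 − s)/5. Substituting:
26s² + 234s − 7436 = 0  ⟹  s² + 9s − 286 = 0
s = 13 or s = −22, giving (13, −24) and (−22, −17).

(−22, −17) and (13, −24)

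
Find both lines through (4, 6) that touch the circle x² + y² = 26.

Write the tangent as mx − y + (6 − m·(4)) = 0 and set its distance from the centre to √26:
[m·(−4) − (−6)]² = 26(m² + 1)
5m² + 24m − 5 = 0, so m = −5 or m = 1/5.
Through (4, 6) these give 5x + y = 26 and x − 5y = −26.

5x + y = 26 and x − 5y = −26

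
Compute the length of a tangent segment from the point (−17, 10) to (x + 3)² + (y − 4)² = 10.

√222

With centre O = (−3, 4), |OP|² = 232 and r² = 10.
By the tangent–radius right angle, tangent length = √(|PO|² − r²) = √222.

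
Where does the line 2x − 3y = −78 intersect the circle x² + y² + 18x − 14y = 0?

(−18, 14) and (−12, 18)

From the line, y = (78 + 2x)/3. Substituting:
13x² + 390x + 2808 = 0  ⟹  x² + 30x + 216 = 0
x = −12 or x = −18, giving (−12, 18) and (−18, 14).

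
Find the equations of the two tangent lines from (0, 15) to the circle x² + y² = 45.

2x − y = −15 and 2x + y = 15

Let a tangent through (0, 15) have slope m. Its distance from (0, 0) must equal 3√5:
(0m − (−15))² = 45(m² + 1)
m² − 4 = 0, so m = 2 or m = −2.
With m = 2: 2x − y = −15. With m = −2: 2x + y = 15.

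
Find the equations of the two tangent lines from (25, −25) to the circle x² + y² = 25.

3x + 4y = −25 and 4x + 3y = 25

Let a tangent through (25, −25) have slope m. Its distance from (0, 0) must equal 5:
(−25m − (25))² = 25(m² + 1)
12m² + 25m + 12 = 0, so m = −3/4 or m = −4/3.
With m = −3/4: 3x + 4y = −25. With m = −4/3: 4x + 3y = 25.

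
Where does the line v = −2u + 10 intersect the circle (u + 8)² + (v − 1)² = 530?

(−7, 24) and (11, −12)

Express v = −2u + 10 and substitute into the circle:
5u² − 20u − 385 = 0  ⟹  u² − 4u − 77 = 0
u = 11 or u = −7, giving (11, −12) and (−7, 24).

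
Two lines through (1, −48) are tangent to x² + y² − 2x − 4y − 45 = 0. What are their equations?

7x + y = −41 and 7x − y = 55

Let a tangent through (1, −48) have slope m. Its distance from (1, 2) must equal 5√2:
(0m − (50))² = 50(m² + 1)
m² − 49 = 0, so m = −7 or m = 7.
With m = −7: 7x + y = −41. With m = 7: 7x − y = 55.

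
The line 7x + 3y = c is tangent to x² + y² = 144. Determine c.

For a tangent, require d(centre, line) = r = 12.
|7·0 + 3·0 − c| / √58 = 12
|c| = 12√58.

c = ±12√58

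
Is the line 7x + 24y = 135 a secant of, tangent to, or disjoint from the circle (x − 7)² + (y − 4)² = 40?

Centre (7, 4), r² = 40. Distance² from centre to line = (10)²/625 = 4/25.
Since d² < r², the line cuts the circle twice.

secant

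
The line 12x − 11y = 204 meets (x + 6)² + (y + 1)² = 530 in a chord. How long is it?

2√265

Centre (−6, −1), r² = 530. Perpendicular distance d from centre to line = |−265| / √265 = 265/√265.
Chord = 2√(r² − d²) = 2·√(265) = 2√265.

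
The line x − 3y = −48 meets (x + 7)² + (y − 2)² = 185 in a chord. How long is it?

5√10

From the line, y = (48 + x)/3. Substituting:
10x² + 210x + 540 = 0  ⟹  x² + 21x + 54 = 0
x = −3 or x = −18, giving (−3, 15) and (−18, 10).
Chord length = distance between (−3, 15) and (−18, 10) = √250 = 5√10.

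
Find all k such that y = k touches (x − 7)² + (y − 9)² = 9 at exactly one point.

The line touches the circle iff its distance from (7, 9) is 3:
|0·7 + 1·9 − k| / √1 = 3
|k − (9)| = 3, so k = 12 or k = 6.

k = 6 or k = 12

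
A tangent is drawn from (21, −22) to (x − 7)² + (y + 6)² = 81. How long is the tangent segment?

Centre (7, −6), r² = 81. |PO|² = (14)² + (−16)² = 452.
The tangent meets the radius at right angles, so tangent² = |PO|² − r² = 452 − 81 = 371.

√371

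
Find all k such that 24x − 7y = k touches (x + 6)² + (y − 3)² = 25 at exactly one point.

The line touches the circle iff its distance from (−6, 3) is 5:
|24·(−6) − 7·3 − k| / √625 = 5
|k − (−165)| = 5·25, so k = −40 or k = −290.

k = −290 or k = −40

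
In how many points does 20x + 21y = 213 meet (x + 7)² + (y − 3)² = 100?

Substituting the line into the circle gives 841x² + 174x + 9 = 0.
Δ = 30276 − 30276 = 0.
A repeated root: the line is tangent.

1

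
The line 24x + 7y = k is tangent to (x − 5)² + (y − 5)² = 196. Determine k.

k = −195 or k = 505

For a tangent, require d(centre, line) = r = 14.
|24·5 + 7·5 − k| / √625 = 14
|k − (155)| = 14·25, so k = 505 or k = −195.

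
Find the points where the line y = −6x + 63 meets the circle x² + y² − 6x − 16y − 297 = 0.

Substitute y = −6x + 63:
37x² − 666x + 2664 = 0  ⟹  x² − 18x + 72 = 0
x = 12 or x = 6, giving (12, −9) and (6, 27).

(6, 27) and (12, −9)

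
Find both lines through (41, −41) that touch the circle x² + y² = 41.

Write the tangent as mx − y + (−41 − m·(41)) = 0 and set its distance from the centre to √41:
[m·(−41) − (41)]² = 41(m² + 1)
20m² + 41m + 20 = 0, so m = −5/4 or m = −4/5.
Through (41, −41) these give 5x + 4y = 41 and 4x + 5y = −41.

5x + 4y = 41 and 4x + 5y = −41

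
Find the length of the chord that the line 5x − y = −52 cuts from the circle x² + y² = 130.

The distance from (0, 0) to the line is 52/√26, and r² = 130.
Half the chord is √(r² − d²) = √(26), so the full chord is 2√26.

2√26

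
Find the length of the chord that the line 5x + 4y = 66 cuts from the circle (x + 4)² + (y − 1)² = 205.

2√41

Substitute y = (66 − 5x)/4:
41x² − 492x + 820 = 0  ⟹  x² − 12x + 20 = 0
x = 10 or x = 2, giving (10, 4) and (2, 14).
|(10, 4) − (2, 14)| = √((8)² + (−10)²) = 2√41.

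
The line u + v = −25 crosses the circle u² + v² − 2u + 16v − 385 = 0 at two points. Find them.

(−20, −5) and (4, −29)

From the line, v = −u − 25. Substituting:
2u² + 32u − 160 = 0  ⟹  u² + 16u − 80 = 0
u = 4 or u = −20, giving (4, −29) and (−20, −5).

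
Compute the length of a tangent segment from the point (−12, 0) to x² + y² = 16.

With centre O = (0, 0), |OP|² = 144 and r² = 16.
The tangent meets the radius at right angles, so tangent² = |PO|² − r² = 144 − 16 = 128.

8√2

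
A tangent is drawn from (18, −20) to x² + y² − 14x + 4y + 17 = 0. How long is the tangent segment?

With centre O = (7, −2), |OP|² = 445 and r² = 36.
The tangent meets the radius at right angles, so tangent² = |PO|² − r² = 445 − 36 = 409.

√409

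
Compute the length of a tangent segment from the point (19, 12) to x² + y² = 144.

The centre is (0, 0) and r = 12. The square of the distance from P to the centre is 361 + 144 = 505.
Power of the point: PT² = |PO|² − r² = 361, so PT = 19.

19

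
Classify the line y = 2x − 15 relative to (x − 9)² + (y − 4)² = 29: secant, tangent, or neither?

secant

Substituting the line into the circle gives 5x² − 94x + 413 = 0.
Discriminant = (−94)² − 4·5·(413) = 576 > 0.
Two real roots: the line is a secant.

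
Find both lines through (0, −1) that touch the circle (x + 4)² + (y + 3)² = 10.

x + 3y = −3 and 3x − y = 1

A line y − (−1) = m(x − (0)) is tangent when its distance from (−4, −3) is √10:
[m·(−4) − (−2)]² = 10(m² + 1)
3m² − 8m − 3 = 0, so m = −1/3 or m = 3.
With m = −1/3: x + 3y = −3. With m = 3: 3x − y = 1.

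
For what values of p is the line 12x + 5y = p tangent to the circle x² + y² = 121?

p = −143 or p = 143

For a tangent, require d(centre, line) = r = 11.
|12·0 + 5·0 − p| / √169 = 11
|p| = 11·13, so p = 143 or p = −143.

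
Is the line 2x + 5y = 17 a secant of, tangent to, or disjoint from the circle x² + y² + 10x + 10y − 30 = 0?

disjoint

Substituting the line into the circle gives 29x² + 82x + 389 = 0.
Discriminant = (82)² − 4·29·(389) = −38400 < 0.
No real roots: the line does not meet the circle.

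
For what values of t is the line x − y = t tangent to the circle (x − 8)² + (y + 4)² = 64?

For a tangent, require d(centre, line) = r = 8.
|1·8 − 1·(−4) − t| / √2 = 8
|t − (12)| = 8√2.

t = 12 ± 8√2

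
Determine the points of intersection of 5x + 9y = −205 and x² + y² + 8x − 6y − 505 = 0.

(−23, −10) and (−5, −20)

Substitute y = (−205 − 5x)/9:
106x² + 2968x + 12190 = 0  ⟹  x² + 28x + 115 = 0
x = −5 or x = −23, giving (−5, −20) and (−23, −10).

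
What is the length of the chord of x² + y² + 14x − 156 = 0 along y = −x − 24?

11√2

The distance from (−7, 0) to the line is 17/√2, and r² = 205.
Half the chord is √(r² − d²) = √(121/2), so the full chord is 11√2.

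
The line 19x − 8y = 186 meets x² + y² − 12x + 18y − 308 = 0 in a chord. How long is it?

10√17

Substitute y = (−186 + 19x)/8:
425x² − 5100x − 11900 = 0  ⟹  x² − 12x − 28 = 0
x = 14 or x = −2, giving (14, 10) and (−2, −28).
|(14, 10) − (−2, −28)| = √((16)² + (38)²) = 10√17.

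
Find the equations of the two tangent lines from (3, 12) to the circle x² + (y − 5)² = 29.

2x − 5y = −54 and 5x + 2y = 39

Write the tangent as mx − y + (12 − m·(3)) = 0 and set its distance from the centre to √29:
(−3m − (−7))² = 29(m² + 1)
10m² + 21m − 10 = 0, so m = 2/5 or m = −5/2.
Through (3, 12) these give 2x − 5y = −54 and 5x + 2y = 39.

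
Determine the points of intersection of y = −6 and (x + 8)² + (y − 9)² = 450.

From the line, y = −6. Substituting:
x² + 16x − 161 = 0
x = 7 or x = −23, giving (7, −6) and (−23, −6).

(−23, −6) and (7, −6)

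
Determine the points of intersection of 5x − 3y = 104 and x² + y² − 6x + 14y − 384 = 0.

Substitute y = (−104 + 5x)/3:
34x² − 884x + 2992 = 0  ⟹  x² − 26x + 88 = 0
x = 22 or x = 4, giving (22, 2) and (4, −28).

(4, −28) and (22, 2)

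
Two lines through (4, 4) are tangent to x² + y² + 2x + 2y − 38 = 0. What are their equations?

x + 3y = 16 and 3x + y = 16

Let a tangent through (4, 4) have slope m. Its distance from (−1, −1) must equal 2√10:
[m·(−5) − (−5)]² = 40(m² + 1)
3m² + 10m + 3 = 0, so m = −1/3 or m = −3.
Through (4, 4) these give x + 3y = 16 and 3x + y = 16.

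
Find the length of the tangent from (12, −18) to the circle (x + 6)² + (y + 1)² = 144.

√469

With centre O = (−6, −1), |OP|² = 613 and r² = 144.
The tangent meets the radius at right angles, so tangent² = |PO|² − r² = 613 − 144 = 469.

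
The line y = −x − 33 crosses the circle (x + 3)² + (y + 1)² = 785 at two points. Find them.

(−31, −2) and (−4, −29)

Substitute y = −x − 33:
2x² + 70x + 248 = 0  ⟹  x² + 35x + 124 = 0
x = −4 or x = −31, giving (−4, −29) and (−31, −2).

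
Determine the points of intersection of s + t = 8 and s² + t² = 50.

(1, 7) and (7, 1)

From the line, t = −s + 8. Substituting:
2s² − 16s + 14 = 0  ⟹  s² − 8s + 7 = 0
s = 7 or s = 1, giving (7, 1) and (1, 7).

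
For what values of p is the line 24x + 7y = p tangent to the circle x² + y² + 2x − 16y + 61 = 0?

For a tangent, require d(centre, line) = r = 2.
|24·(−1) + 7·8 − p| / √625 = 2
|p − (32)| = 2·25, so p = 82 or p = −18.

p = −18 or p = 82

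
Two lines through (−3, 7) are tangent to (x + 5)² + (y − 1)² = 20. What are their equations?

A line y − (7) = m(x − (−3)) is tangent when its distance from (−5, 1) is 2√5:
[m·(−2) − (−6)]² = 20(m² + 1)
2m² + 3m − 2 = 0, so m = 1/2 or m = −2.
With m = 1/2: x − 2y = −17. With m = −2: 2x + y = 1.

x − 2y = −17 and 2x + y = 1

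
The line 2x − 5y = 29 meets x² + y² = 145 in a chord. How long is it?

4√29

Centre (0, 0), r² = 145. Perpendicular distance d from centre to line = |−29| / √29 = 29/√29.
Half the chord is √(r² − d²) = √(116), so the full chord is 4√29.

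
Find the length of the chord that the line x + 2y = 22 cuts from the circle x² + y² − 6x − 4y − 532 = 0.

The distance from (3, 2) to the line is 15/√5, and r² = 545.
Chord = 2√(r² − d²) = 2·√(500) = 20√5.

20√5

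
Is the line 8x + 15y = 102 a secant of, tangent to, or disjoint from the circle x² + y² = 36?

Centre (0, 0), r² = 36. Distance² from centre to line = (−102)²/289 = 36.
Since d² = r², the line is tangent.

tangent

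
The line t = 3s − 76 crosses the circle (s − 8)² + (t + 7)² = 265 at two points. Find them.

(19, −19) and (24, −4)

Express t = 3s − 76 and substitute into the circle:
10s² − 430s + 4560 = 0  ⟹  s² − 43s + 456 = 0
s = 24 or s = 19, giving (24, −4) and (19, −19).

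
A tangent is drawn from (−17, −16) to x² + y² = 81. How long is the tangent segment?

4√29

Centre (0, 0), r² = 81. |PO|² = (−17)² + (−16)² = 545.
Power of the point: PT² = |PO|² − r² = 464, so PT = 4√29.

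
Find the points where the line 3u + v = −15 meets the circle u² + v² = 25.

(−5, 0) and (−4, −3)

Substitute v = −3u − 15:
10u² + 90u + 200 = 0  ⟹  u² + 9u + 20 = 0
u = −4 or u = −5, giving (−4, −3) and (−5, 0).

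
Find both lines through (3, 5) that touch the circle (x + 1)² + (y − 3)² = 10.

A line y − (5) = m(x − (3)) is tangent when its distance from (−1, 3) is √10:
[m·(−4) − (−2)]² = 10(m² + 1)
3m² − 8m − 3 = 0, so m = 3 or m = −1/3.
Through (3, 5) these give 3x − y = 4 and x + 3y = 18.

3x − y = 4 and x + 3y = 18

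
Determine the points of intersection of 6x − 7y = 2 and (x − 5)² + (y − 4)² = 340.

(−9, −8) and (19, 16)

Express y = (−2 + 6x)/7 and substitute into the circle:
85x² − 850x − 14535 = 0  ⟹  x² − 10x − 171 = 0
x = 19 or x = −9, giving (19, 16) and (−9, −8).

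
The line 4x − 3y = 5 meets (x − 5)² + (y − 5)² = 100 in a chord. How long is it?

Centre (5, 5), r² = 100. Perpendicular distance d from centre to line = |0| / √25 = 0/√25.
Chord = 2√(r² − d²) = 2·√(100) = 20.

20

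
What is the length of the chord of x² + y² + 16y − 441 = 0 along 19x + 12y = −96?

Centre (0, −8), r² = 505. Perpendicular distance d from centre to line = |0| / √505 = 0/√505.
Half the chord is √(r² − d²) = √(505), so the full chord is 2√505.

2√505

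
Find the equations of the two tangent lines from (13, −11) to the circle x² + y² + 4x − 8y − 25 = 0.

Let a tangent through (13, −11) have slope m. Its distance from (−2, 4) must equal 3√5:
[m·(−15) − (15)]² = 45(m² + 1)
2m² + 5m + 2 = 0, so m = −1/2 or m = −2.
With m = −1/2: x + 2y = −9. With m = −2: 2x + y = 15.

x + 2y = −9 and 2x + y = 15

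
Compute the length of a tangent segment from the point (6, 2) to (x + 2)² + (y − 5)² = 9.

8

Centre (−2, 5), r² = 9. |PO|² = (8)² + (−3)² = 73.
By the tangent–radius right angle, tangent length = √(|PO|² − r²) = √64 = 8.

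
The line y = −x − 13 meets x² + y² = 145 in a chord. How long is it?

11√2

Centre (0, 0), r² = 145. Perpendicular distance d from centre to line = |13| / √2 = 13/√2.
Chord = 2√(r² − d²) = 2·√(121/2) = 11√2.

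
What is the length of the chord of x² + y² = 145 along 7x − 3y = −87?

Centre (0, 0), r² = 145. Perpendicular distance d from centre to line = |87| / √58 = 87/√58.
Chord = 2√(r² − d²) = 2·√(29/2) = √58.

√58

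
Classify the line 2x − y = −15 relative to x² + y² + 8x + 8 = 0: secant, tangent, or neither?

Centre (−4, 0), r² = 8. Distance² from centre to line = (7)²/5 = 49/5.
Since d² > r², the line lies outside the circle.

neither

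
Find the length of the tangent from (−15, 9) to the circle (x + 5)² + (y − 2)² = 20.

√129

With centre O = (−5, 2), |OP|² = 149 and r² = 20.
The tangent meets the radius at right angles, so tangent² = |PO|² − r² = 149 − 20 = 129.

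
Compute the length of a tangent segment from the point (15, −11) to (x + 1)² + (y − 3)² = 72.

2√95

The centre is (−1, 3) and r = 6√2. The square of the distance from P to the centre is 256 + 196 = 452.
By the tangent–radius right angle, tangent length = √(|PO|² − r²) = √380 = 2√95.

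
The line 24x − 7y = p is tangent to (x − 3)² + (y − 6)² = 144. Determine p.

p = −270 or p = 330

The line touches the circle iff its distance from (3, 6) is 12:
|24·3 − 7·6 − p| / √625 = 12
|p − (30)| = 12·25, so p = 330 or p = −270.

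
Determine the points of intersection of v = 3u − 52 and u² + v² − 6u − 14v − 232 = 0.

(16, −4) and (20, 8)

Substitute v = 3u − 52:
10u² − 360u + 3200 = 0  ⟹  u² − 36u + 320 = 0
u = 20 or u = 16, giving (20, 8) and (16, −4).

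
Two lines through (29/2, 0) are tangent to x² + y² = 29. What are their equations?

2x + 5y = 29 and 2x − 5y = 29

A line y − (0) = m(x − (29/2)) is tangent when its distance from (0, 0) is √29:
(−29/2m − (0))² = 29(m² + 1)
25m² − 4 = 0, so m = −2/5 or m = 2/5.
With m = −2/5: 2x + 5y = 29. With m = 2/5: 2x − 5y = 29.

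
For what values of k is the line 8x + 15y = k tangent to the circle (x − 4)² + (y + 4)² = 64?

The line touches the circle iff its distance from (4, −4) is 8:
|8·4 + 15·(−4) − k| / √289 = 8
|k − (−28)| = 8·17, so k = 108 or k = −164.

k = −164 or k = 108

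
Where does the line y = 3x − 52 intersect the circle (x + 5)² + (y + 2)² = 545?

(11, −19) and (18, 2)

Express y = 3x − 52 and substitute into the circle:
10x² − 290x + 1980 = 0  ⟹  x² − 29x + 198 = 0
x = 18 or x = 11, giving (18, 2) and (11, −19).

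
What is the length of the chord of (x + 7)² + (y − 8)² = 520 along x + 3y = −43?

Express y = (−43 − x)/3 and substitute into the circle:
10x² + 260x + 250 = 0  ⟹  x² + 26x + 25 = 0
x = −1 or x = −25, giving (−1, −14) and (−25, −6).
|(−1, −14) − (−25, −6)| = √((24)² + (−8)²) = 8√10.

8√10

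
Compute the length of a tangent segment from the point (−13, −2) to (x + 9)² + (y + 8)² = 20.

With centre O = (−9, −8), |OP|² = 52 and r² = 20.
The tangent meets the radius at right angles, so tangent² = |PO|² − r² = 52 − 20 = 32.

4√2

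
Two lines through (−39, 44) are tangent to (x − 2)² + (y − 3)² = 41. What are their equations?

Write the tangent as mx − y + (44 − m·(−39)) = 0 and set its distance from the centre to √41:
[m·(41) − (−41)]² = 41(m² + 1)
20m² + 41m + 20 = 0, so m = −4/5 or m = −5/4.
With m = −4/5: 4x + 5y = 64. With m = −5/4: 5x + 4y = −19.

4x + 5y = 64 and 5x + 4y = −19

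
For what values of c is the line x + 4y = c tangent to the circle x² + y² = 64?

c = ±8√17

The line touches the circle iff its distance from (0, 0) is 8:
|1·0 + 4·0 − c| / √17 = 8
|c| = 8√17.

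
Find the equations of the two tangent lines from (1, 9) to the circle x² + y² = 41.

Write the tangent as mx − y + (9 − m·(1)) = 0 and set its distance from the centre to √41:
[m·(−1) − (−9)]² = 41(m² + 1)
20m² + 9m − 20 = 0, so m = −5/4 or m = 4/5.
Through (1, 9) these give 5x + 4y = 41 and 4x − 5y = −41.

5x + 4y = 41 and 4x − 5y = −41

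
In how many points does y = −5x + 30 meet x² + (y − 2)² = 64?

2

Centre (0, 2), r² = 64. Distance² from centre to line = (−28)²/26 = 392/13.
Since d² < r², the line cuts the circle twice.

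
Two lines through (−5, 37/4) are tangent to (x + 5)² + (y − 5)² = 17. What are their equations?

Write the tangent as mx − y + (37/4 − m·(−5)) = 0 and set its distance from the centre to √17:
(0m − (−17/4))² = 17(m² + 1)
16m² − 1 = 0, so m = 1/4 or m = −1/4.
With m = 1/4: x − 4y = −42. With m = −1/4: x + 4y = 32.

x − 4y = −42 and x + 4y = 32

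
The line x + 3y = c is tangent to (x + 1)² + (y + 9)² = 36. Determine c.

The line touches the circle iff its distance from (−1, −9) is 6:
|1·(−1) + 3·(−9) − c| / √10 = 6
|c − (−28)| = 6√10.

c = −28 ± 6√10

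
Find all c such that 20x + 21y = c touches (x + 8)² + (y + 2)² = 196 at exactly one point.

c = −608 or c = 204

Tangency holds when the distance from the centre (−8, −2) to the line equals the radius 14:
|20·(−8) + 21·(−2) − c| / √841 = 14
|c − (−202)| = 14·29, so c = 204 or c = −608.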